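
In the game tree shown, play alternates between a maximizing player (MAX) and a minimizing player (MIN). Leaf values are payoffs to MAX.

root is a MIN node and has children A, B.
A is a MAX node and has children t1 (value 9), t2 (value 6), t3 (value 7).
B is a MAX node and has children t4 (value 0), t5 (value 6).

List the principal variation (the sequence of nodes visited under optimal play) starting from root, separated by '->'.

A (MAX): max(9, 6, 7) = 9
B (MAX): max(0, 6) = 6
root (MIN): min(9, 6) = 6
At root, MIN picks B (lowest: 6).
At B, MAX picks t5 (highest: 6).
Terminal value 6.

root -> B -> t5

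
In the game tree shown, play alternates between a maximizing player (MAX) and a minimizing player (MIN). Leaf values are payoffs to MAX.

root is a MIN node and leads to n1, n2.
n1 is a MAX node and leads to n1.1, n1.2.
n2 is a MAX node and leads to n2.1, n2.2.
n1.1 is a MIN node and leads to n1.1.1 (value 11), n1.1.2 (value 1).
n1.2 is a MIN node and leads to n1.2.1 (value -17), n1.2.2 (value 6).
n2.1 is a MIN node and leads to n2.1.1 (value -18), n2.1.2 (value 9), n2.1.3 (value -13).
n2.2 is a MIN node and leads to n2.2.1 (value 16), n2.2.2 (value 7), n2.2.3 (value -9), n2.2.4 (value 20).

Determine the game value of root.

n1.1 (MIN): min(11, 1) = 1
n1.2 (MIN): min(-17, 6) = -17
n1 (MAX): max(1, -17) = 1
n2.1 (MIN): min(-18, 9, -13) = -18
n2.2 (MIN): min(16, 7, -9, 20) = -9
n2 (MAX): max(-18, -9) = -9
root (MIN): min(1, -9) = -9

-9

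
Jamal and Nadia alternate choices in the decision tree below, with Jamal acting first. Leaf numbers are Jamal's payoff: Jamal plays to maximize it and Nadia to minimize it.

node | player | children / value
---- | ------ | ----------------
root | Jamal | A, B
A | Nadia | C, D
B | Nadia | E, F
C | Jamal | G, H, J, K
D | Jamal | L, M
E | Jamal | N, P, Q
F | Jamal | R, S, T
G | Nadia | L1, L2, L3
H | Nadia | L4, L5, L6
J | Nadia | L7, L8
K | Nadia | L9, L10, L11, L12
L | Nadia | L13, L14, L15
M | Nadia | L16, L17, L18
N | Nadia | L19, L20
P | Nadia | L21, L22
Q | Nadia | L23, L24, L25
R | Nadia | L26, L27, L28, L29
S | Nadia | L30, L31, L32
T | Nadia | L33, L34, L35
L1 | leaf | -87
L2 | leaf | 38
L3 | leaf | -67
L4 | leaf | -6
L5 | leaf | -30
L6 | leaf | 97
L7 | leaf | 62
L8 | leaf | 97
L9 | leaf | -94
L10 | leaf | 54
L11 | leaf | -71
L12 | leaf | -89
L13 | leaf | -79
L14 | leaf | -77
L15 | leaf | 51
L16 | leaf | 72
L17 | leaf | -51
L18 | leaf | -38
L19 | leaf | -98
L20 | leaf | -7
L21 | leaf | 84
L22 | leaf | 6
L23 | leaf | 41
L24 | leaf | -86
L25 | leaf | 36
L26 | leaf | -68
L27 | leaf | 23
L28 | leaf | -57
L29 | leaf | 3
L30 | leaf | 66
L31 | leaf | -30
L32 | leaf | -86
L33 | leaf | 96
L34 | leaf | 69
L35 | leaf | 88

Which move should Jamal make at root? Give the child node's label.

B

G (Nadia): min(-87, 38, -67) = -87
H (Nadia): min(-6, -30, 97) = -30
J (Nadia): min(62, 97) = 62
K (Nadia): min(-94, 54, -71, -89) = -94
C (Jamal): max(-87, -30, 62, -94) = 62
L (Nadia): min(-79, -77, 51) = -79
M (Nadia): min(72, -51, -38) = -51
D (Jamal): max(-79, -51) = -51
A (Nadia): min(62, -51) = -51
N (Nadia): min(-98, -7) = -98
P (Nadia): min(84, 6) = 6
Q (Nadia): min(41, -86, 36) = -86
E (Jamal): max(-98, 6, -86) = 6
R (Nadia): min(-68, 23, -57, 3) = -68
S (Nadia): min(66, -30, -86) = -86
T (Nadia): min(96, 69, 88) = 69
F (Jamal): max(-68, -86, 69) = 69
B (Nadia): min(6, 69) = 6
root (Jamal): max(-51, 6) = 6
Jamal at root wants the highest of {A=-51, B=6}, so chooses B.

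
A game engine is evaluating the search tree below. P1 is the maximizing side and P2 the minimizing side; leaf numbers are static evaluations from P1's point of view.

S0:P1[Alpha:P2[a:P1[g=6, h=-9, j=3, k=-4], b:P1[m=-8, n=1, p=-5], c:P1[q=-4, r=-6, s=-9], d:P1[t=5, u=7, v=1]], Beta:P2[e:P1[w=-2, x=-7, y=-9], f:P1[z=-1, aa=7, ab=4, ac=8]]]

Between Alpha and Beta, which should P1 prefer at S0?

a (P1): max(6, -9, 3, -4) = 6
b (P1): max(-8, 1, -5) = 1
c (P1): max(-4, -6, -9) = -4
d (P1): max(5, 7, 1) = 7
Alpha (P2): min(6, 1, -4, 7) = -4
e (P1): max(-2, -7, -9) = -2
f (P1): max(-1, 7, 4, 8) = 8
Beta (P2): min(-2, 8) = -2
P1 prefers the higher value; Alpha=-4, Beta=-2. Beta is better since -2 > -4.

Beta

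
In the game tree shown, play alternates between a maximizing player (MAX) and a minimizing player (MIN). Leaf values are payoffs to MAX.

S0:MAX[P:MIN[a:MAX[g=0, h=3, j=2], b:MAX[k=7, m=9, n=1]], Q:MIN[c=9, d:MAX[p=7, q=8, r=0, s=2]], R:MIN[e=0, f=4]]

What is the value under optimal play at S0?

a (MAX): max(0, 3, 2) = 3
b (MAX): max(7, 9, 1) = 9
P (MIN): min(3, 9) = 3
d (MAX): max(7, 8, 0, 2) = 8
Q (MIN): min(9, 8) = 8
R (MIN): min(0, 4) = 0
S0 (MAX): max(3, 8, 0) = 8

8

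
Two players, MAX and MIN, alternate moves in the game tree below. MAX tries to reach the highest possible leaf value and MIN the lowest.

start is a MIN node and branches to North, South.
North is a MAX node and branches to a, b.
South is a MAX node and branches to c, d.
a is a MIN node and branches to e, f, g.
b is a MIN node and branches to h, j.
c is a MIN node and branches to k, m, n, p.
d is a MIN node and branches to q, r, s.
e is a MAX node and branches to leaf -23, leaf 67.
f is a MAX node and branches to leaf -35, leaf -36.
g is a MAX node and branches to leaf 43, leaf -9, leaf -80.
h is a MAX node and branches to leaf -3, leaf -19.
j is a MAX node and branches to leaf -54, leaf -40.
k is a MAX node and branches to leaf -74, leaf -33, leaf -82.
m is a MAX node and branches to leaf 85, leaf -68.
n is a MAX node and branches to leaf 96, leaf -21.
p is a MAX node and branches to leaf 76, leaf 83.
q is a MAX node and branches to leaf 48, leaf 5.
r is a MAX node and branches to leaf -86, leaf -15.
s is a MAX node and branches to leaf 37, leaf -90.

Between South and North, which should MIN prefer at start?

k (MAX): max(-74, -33, -82) = -33
m (MAX): max(85, -68) = 85
n (MAX): max(96, -21) = 96
p (MAX): max(76, 83) = 83
c (MIN): min(-33, 85, 96, 83) = -33
q (MAX): max(48, 5) = 48
r (MAX): max(-86, -15) = -15
s (MAX): max(37, -90) = 37
d (MIN): min(48, -15, 37) = -15
South (MAX): max(-33, -15) = -15
e (MAX): max(-23, 67) = 67
f (MAX): max(-35, -36) = -35
g (MAX): max(43, -9, -80) = 43
a (MIN): min(67, -35, 43) = -35
h (MAX): max(-3, -19) = -3
j (MAX): max(-54, -40) = -40
b (MIN): min(-3, -40) = -40
North (MAX): max(-35, -40) = -35
MIN prefers the lower value; South=-15, North=-35. North is better since -35 < -15.

North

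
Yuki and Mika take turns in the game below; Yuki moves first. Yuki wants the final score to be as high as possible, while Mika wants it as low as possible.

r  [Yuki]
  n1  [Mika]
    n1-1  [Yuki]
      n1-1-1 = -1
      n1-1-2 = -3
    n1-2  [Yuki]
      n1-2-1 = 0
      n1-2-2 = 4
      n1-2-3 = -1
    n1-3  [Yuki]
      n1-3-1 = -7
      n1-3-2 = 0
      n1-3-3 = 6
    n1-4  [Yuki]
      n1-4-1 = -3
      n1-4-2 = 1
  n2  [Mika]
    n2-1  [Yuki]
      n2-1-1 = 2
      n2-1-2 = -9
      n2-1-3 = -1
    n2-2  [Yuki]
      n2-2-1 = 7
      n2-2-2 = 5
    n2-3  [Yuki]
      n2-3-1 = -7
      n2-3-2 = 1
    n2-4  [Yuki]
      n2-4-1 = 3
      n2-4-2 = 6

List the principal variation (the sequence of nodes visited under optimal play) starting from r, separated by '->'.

n1-1 (Yuki): max(-1, -3) = -1
n1-2 (Yuki): max(0, 4, -1) = 4
n1-3 (Yuki): max(-7, 0, 6) = 6
n1-4 (Yuki): max(-3, 1) = 1
n1 (Mika): min(-1, 4, 6, 1) = -1
n2-1 (Yuki): max(2, -9, -1) = 2
n2-2 (Yuki): max(7, 5) = 7
n2-3 (Yuki): max(-7, 1) = 1
n2-4 (Yuki): max(3, 6) = 6
n2 (Mika): min(2, 7, 1, 6) = 1
r (Yuki): max(-1, 1) = 1
At r, Yuki picks n2 (highest: 1).
At n2, Mika picks n2-3 (lowest: 1).
At n2-3, Yuki picks n2-3-2 (highest: 1).
Terminal value 1.

r -> n2 -> n2-3 -> n2-3-2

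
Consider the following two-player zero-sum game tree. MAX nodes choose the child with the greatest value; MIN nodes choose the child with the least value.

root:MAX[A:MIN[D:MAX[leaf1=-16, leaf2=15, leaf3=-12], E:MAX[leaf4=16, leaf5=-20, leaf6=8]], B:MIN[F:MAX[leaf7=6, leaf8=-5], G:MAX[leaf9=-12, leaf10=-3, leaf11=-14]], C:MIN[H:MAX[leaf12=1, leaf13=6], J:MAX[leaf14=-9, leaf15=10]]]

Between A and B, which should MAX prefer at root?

A

D (MAX): max(-16, 15, -12) = 15
E (MAX): max(16, -20, 8) = 16
A (MIN): min(15, 16) = 15
F (MAX): max(6, -5) = 6
G (MAX): max(-12, -3, -14) = -3
B (MIN): min(6, -3) = -3
MAX prefers the higher value; A=15, B=-3. A is better since 15 > -3.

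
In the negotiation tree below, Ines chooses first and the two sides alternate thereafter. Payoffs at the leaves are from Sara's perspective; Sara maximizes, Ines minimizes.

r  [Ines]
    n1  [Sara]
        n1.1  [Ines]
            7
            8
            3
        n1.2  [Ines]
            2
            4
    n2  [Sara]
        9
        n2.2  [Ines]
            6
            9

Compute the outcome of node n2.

9

n2.2 (Ines): min(6, 9) = 6
n2 (Sara): max(9, 6) = 9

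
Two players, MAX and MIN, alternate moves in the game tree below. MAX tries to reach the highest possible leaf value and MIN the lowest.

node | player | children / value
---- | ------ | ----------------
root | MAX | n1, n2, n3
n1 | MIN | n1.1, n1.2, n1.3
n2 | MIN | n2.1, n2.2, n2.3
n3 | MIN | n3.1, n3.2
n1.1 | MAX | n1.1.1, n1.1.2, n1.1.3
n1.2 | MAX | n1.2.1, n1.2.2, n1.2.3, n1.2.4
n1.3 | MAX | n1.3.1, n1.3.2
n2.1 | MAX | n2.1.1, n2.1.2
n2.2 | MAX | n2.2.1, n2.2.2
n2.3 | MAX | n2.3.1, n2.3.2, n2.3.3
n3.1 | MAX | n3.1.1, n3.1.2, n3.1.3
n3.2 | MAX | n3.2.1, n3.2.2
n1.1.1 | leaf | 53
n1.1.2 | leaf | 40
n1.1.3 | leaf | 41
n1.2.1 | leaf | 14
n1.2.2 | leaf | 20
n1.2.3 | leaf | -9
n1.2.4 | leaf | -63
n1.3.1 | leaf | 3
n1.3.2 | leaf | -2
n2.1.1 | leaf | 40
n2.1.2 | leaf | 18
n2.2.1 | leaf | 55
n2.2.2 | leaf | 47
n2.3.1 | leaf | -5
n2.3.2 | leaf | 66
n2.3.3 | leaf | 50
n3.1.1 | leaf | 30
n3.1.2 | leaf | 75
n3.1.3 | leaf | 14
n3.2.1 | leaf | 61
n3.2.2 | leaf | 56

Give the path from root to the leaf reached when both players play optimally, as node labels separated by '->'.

root -> n3 -> n3.2 -> n3.2.1

n1.1 (MAX): max(53, 40, 41) = 53
n1.2 (MAX): max(14, 20, -9, -63) = 20
n1.3 (MAX): max(3, -2) = 3
n1 (MIN): min(53, 20, 3) = 3
n2.1 (MAX): max(40, 18) = 40
n2.2 (MAX): max(55, 47) = 55
n2.3 (MAX): max(-5, 66, 50) = 66
n2 (MIN): min(40, 55, 66) = 40
n3.1 (MAX): max(30, 75, 14) = 75
n3.2 (MAX): max(61, 56) = 61
n3 (MIN): min(75, 61) = 61
root (MAX): max(3, 40, 61) = 61
At root, MAX picks n3 (highest: 61).
At n3, MIN picks n3.2 (lowest: 61).
At n3.2, MAX picks n3.2.1 (highest: 61).
Terminal value 61.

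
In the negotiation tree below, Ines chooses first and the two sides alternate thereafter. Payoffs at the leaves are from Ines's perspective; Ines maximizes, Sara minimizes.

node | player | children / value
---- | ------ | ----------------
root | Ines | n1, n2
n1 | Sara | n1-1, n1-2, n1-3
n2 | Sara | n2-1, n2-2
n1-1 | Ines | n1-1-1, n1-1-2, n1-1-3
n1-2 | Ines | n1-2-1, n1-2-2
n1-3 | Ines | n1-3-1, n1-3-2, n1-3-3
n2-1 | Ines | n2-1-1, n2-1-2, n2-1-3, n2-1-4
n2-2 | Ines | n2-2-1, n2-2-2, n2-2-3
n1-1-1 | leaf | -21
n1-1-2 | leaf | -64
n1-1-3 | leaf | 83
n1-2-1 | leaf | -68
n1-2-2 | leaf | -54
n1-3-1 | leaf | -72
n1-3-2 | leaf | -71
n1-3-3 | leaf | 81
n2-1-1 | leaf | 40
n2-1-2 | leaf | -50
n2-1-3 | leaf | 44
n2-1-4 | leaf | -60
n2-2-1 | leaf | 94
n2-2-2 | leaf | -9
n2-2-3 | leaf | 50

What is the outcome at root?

n1-1 (Ines): max(-21, -64, 83) = 83
n1-2 (Ines): max(-68, -54) = -54
n1-3 (Ines): max(-72, -71, 81) = 81
n1 (Sara): min(83, -54, 81) = -54
n2-1 (Ines): max(40, -50, 44, -60) = 44
n2-2 (Ines): max(94, -9, 50) = 94
n2 (Sara): min(44, 94) = 44
root (Ines): max(-54, 44) = 44

44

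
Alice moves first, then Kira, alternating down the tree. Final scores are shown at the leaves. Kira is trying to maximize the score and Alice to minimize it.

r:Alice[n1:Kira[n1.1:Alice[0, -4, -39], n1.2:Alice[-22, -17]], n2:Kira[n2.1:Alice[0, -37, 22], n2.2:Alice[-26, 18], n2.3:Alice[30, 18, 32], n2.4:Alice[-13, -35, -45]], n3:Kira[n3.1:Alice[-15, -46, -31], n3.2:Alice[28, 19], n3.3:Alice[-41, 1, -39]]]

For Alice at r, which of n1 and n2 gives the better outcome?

n1.1 (Alice): min(0, -4, -39) = -39
n1.2 (Alice): min(-22, -17) = -22
n1 (Kira): max(-39, -22) = -22
n2.1 (Alice): min(0, -37, 22) = -37
n2.2 (Alice): min(-26, 18) = -26
n2.3 (Alice): min(30, 18, 32) = 18
n2.4 (Alice): min(-13, -35, -45) = -45
n2 (Kira): max(-37, -26, 18, -45) = 18
Alice prefers the lower value; n1=-22, n2=18. n1 is better since -22 < 18.

n1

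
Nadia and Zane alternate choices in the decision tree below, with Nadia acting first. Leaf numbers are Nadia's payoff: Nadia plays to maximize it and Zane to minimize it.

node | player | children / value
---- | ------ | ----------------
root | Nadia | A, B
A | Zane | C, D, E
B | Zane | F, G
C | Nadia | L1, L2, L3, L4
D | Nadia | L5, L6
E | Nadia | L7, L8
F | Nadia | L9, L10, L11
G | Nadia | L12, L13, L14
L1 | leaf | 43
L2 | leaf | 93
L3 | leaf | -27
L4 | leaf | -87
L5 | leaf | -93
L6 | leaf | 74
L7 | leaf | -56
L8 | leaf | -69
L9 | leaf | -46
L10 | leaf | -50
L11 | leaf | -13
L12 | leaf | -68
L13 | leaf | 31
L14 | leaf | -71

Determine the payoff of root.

-13

C (Nadia): max(43, 93, -27, -87) = 93
D (Nadia): max(-93, 74) = 74
E (Nadia): max(-56, -69) = -56
A (Zane): min(93, 74, -56) = -56
F (Nadia): max(-46, -50, -13) = -13
G (Nadia): max(-68, 31, -71) = 31
B (Zane): min(-13, 31) = -13
root (Nadia): max(-56, -13) = -13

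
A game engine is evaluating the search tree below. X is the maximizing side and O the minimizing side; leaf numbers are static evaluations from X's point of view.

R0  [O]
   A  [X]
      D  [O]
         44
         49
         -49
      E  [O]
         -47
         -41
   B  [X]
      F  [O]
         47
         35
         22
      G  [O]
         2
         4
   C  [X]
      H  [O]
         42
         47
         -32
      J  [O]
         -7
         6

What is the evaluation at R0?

-47

D (O): min(44, 49, -49) = -49
E (O): min(-47, -41) = -47
A (X): max(-49, -47) = -47
F (O): min(47, 35, 22) = 22
G (O): min(2, 4) = 2
B (X): max(22, 2) = 22
H (O): min(42, 47, -32) = -32
J (O): min(-7, 6) = -7
C (X): max(-32, -7) = -7
R0 (O): min(-47, 22, -7) = -47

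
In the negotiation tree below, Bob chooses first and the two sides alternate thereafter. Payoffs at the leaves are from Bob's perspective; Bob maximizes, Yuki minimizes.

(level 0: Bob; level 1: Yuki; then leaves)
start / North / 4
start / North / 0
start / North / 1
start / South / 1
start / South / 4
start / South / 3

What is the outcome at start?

North (Yuki): min(4, 0, 1) = 0
South (Yuki): min(1, 4, 3) = 1
start (Bob): max(0, 1) = 1

1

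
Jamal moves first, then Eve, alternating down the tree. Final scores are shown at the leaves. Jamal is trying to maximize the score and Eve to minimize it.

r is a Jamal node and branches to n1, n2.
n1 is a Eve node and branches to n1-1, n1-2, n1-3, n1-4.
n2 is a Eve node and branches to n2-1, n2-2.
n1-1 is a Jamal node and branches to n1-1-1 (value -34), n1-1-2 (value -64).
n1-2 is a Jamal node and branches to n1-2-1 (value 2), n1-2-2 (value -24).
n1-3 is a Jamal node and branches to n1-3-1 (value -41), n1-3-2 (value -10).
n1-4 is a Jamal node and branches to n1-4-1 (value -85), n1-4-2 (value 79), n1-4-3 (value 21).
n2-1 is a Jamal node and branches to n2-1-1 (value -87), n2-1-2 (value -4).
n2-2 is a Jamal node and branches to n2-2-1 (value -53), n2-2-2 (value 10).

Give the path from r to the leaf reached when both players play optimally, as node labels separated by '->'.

n1-1 (Jamal): max(-34, -64) = -34
n1-2 (Jamal): max(2, -24) = 2
n1-3 (Jamal): max(-41, -10) = -10
n1-4 (Jamal): max(-85, 79, 21) = 79
n1 (Eve): min(-34, 2, -10, 79) = -34
n2-1 (Jamal): max(-87, -4) = -4
n2-2 (Jamal): max(-53, 10) = 10
n2 (Eve): min(-4, 10) = -4
r (Jamal): max(-34, -4) = -4
At r, Jamal picks n2 (highest: -4).
At n2, Eve picks n2-1 (lowest: -4).
At n2-1, Jamal picks n2-1-2 (highest: -4).
Terminal value -4.

r -> n2 -> n2-1 -> n2-1-2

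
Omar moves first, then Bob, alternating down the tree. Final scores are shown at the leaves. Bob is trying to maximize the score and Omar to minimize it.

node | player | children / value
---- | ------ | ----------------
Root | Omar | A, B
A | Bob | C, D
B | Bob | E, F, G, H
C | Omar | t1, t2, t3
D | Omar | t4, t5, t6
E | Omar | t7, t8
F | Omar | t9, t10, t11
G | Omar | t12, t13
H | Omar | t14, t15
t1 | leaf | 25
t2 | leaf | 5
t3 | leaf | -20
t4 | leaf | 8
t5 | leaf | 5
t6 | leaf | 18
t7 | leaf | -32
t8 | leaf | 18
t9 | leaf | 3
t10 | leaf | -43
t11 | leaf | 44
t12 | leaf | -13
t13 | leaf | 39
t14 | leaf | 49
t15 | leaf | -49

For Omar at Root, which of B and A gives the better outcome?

B

E (Omar): min(-32, 18) = -32
F (Omar): min(3, -43, 44) = -43
G (Omar): min(-13, 39) = -13
H (Omar): min(49, -49) = -49
B (Bob): max(-32, -43, -13, -49) = -13
C (Omar): min(25, 5, -20) = -20
D (Omar): min(8, 5, 18) = 5
A (Bob): max(-20, 5) = 5
Omar prefers the lower value; B=-13, A=5. B is better since -13 < 5.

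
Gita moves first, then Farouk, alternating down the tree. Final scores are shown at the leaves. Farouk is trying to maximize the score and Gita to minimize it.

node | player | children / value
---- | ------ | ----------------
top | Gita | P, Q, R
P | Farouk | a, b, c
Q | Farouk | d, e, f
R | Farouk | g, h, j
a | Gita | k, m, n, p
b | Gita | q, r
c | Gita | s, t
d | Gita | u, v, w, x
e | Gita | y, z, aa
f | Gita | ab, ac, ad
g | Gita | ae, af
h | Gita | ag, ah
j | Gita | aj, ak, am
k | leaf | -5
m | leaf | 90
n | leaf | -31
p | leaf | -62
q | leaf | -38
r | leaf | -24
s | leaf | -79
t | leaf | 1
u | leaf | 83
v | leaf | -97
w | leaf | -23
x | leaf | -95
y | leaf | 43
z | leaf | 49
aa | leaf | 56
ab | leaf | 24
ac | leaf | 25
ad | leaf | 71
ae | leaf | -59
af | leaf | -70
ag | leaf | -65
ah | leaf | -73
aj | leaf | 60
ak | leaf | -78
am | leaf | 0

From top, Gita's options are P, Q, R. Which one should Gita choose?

a (Gita): min(-5, 90, -31, -62) = -62
b (Gita): min(-38, -24) = -38
c (Gita): min(-79, 1) = -79
P (Farouk): max(-62, -38, -79) = -38
d (Gita): min(83, -97, -23, -95) = -97
e (Gita): min(43, 49, 56) = 43
f (Gita): min(24, 25, 71) = 24
Q (Farouk): max(-97, 43, 24) = 43
g (Gita): min(-59, -70) = -70
h (Gita): min(-65, -73) = -73
j (Gita): min(60, -78, 0) = -78
R (Farouk): max(-70, -73, -78) = -70
top (Gita): min(-38, 43, -70) = -70
Gita at top wants the lowest of {P=-38, Q=43, R=-70}, so chooses R.

R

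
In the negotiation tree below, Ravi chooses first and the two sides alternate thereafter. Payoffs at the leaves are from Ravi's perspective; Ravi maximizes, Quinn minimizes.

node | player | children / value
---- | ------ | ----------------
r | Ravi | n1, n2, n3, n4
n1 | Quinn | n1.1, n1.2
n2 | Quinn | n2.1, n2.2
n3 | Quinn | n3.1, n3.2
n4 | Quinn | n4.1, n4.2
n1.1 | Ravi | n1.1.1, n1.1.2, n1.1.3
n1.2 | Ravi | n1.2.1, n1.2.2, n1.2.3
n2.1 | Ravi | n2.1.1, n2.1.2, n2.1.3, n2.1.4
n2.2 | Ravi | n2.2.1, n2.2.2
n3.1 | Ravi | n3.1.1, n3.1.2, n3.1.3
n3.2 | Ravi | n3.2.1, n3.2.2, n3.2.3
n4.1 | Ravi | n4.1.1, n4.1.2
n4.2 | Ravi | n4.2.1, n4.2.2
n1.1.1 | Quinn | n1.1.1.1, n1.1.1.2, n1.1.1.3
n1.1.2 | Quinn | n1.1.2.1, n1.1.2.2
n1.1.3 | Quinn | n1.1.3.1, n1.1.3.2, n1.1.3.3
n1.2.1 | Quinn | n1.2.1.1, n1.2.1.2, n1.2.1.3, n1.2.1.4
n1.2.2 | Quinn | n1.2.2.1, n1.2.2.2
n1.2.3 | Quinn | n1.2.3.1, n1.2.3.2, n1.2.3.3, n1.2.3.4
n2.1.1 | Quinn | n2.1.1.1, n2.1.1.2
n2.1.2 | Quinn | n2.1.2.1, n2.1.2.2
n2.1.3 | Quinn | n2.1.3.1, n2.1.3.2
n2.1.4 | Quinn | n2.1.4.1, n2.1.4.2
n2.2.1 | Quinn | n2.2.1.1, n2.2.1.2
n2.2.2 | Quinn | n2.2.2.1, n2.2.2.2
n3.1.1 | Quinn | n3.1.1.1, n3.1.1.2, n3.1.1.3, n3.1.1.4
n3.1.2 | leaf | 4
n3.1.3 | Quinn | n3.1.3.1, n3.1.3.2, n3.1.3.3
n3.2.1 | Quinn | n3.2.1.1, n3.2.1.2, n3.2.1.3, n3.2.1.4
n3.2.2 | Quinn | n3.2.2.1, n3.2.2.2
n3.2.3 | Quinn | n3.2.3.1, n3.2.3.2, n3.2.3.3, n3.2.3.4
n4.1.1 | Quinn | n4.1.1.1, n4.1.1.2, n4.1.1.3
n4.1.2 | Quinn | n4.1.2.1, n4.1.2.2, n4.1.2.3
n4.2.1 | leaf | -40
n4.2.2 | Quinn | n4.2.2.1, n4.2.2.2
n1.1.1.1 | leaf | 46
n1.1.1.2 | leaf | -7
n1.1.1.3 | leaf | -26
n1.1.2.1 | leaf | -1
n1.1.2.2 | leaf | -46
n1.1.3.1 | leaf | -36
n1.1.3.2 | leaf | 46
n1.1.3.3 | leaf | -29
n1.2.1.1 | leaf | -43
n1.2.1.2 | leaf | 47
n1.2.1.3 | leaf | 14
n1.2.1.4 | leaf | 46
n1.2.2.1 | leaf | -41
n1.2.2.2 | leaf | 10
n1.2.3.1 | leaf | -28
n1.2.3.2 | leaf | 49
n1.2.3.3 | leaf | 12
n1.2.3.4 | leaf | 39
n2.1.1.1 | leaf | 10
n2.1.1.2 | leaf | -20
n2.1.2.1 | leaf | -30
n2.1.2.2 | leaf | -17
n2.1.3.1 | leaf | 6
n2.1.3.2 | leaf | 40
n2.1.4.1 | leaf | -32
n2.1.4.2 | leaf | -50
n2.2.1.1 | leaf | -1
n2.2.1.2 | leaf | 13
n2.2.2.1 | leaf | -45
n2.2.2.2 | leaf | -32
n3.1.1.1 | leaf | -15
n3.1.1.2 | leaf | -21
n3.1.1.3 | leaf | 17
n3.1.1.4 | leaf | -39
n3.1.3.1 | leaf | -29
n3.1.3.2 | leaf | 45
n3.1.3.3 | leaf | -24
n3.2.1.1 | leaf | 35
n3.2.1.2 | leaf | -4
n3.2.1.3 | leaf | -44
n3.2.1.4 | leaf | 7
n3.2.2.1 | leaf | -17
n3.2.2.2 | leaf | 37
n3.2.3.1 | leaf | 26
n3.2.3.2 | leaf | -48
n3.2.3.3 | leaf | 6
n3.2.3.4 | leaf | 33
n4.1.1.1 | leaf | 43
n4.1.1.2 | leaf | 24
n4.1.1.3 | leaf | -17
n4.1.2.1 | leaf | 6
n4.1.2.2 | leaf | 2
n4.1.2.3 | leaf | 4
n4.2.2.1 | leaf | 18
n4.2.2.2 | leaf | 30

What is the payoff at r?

n1.1.1 (Quinn): min(46, -7, -26) = -26
n1.1.2 (Quinn): min(-1, -46) = -46
n1.1.3 (Quinn): min(-36, 46, -29) = -36
n1.1 (Ravi): max(-26, -46, -36) = -26
n1.2.1 (Quinn): min(-43, 47, 14, 46) = -43
n1.2.2 (Quinn): min(-41, 10) = -41
n1.2.3 (Quinn): min(-28, 49, 12, 39) = -28
n1.2 (Ravi): max(-43, -41, -28) = -28
n1 (Quinn): min(-26, -28) = -28
n2.1.1 (Quinn): min(10, -20) = -20
n2.1.2 (Quinn): min(-30, -17) = -30
n2.1.3 (Quinn): min(6, 40) = 6
n2.1.4 (Quinn): min(-32, -50) = -50
n2.1 (Ravi): max(-20, -30, 6, -50) = 6
n2.2.1 (Quinn): min(-1, 13) = -1
n2.2.2 (Quinn): min(-45, -32) = -45
n2.2 (Ravi): max(-1, -45) = -1
n2 (Quinn): min(6, -1) = -1
n3.1.1 (Quinn): min(-15, -21, 17, -39) = -39
n3.1.3 (Quinn): min(-29, 45, -24) = -29
n3.1 (Ravi): max(-39, 4, -29) = 4
n3.2.1 (Quinn): min(35, -4, -44, 7) = -44
n3.2.2 (Quinn): min(-17, 37) = -17
n3.2.3 (Quinn): min(26, -48, 6, 33) = -48
n3.2 (Ravi): max(-44, -17, -48) = -17
n3 (Quinn): min(4, -17) = -17
n4.1.1 (Quinn): min(43, 24, -17) = -17
n4.1.2 (Quinn): min(6, 2, 4) = 2
n4.1 (Ravi): max(-17, 2) = 2
n4.2.2 (Quinn): min(18, 30) = 18
n4.2 (Ravi): max(-40, 18) = 18
n4 (Quinn): min(2, 18) = 2
r (Ravi): max(-28, -1, -17, 2) = 2

2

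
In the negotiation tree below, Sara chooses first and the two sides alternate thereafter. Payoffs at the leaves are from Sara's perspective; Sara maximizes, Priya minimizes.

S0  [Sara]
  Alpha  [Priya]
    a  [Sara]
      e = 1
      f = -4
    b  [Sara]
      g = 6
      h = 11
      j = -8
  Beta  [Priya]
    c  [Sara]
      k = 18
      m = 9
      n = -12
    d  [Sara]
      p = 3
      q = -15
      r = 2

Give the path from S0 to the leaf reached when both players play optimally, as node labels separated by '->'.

a (Sara): max(1, -4) = 1
b (Sara): max(6, 11, -8) = 11
Alpha (Priya): min(1, 11) = 1
c (Sara): max(18, 9, -12) = 18
d (Sara): max(3, -15, 2) = 3
Beta (Priya): min(18, 3) = 3
S0 (Sara): max(1, 3) = 3
At S0, Sara picks Beta (highest: 3).
At Beta, Priya picks d (lowest: 3).
At d, Sara picks p (highest: 3).
Terminal value 3.

S0 -> Beta -> d -> p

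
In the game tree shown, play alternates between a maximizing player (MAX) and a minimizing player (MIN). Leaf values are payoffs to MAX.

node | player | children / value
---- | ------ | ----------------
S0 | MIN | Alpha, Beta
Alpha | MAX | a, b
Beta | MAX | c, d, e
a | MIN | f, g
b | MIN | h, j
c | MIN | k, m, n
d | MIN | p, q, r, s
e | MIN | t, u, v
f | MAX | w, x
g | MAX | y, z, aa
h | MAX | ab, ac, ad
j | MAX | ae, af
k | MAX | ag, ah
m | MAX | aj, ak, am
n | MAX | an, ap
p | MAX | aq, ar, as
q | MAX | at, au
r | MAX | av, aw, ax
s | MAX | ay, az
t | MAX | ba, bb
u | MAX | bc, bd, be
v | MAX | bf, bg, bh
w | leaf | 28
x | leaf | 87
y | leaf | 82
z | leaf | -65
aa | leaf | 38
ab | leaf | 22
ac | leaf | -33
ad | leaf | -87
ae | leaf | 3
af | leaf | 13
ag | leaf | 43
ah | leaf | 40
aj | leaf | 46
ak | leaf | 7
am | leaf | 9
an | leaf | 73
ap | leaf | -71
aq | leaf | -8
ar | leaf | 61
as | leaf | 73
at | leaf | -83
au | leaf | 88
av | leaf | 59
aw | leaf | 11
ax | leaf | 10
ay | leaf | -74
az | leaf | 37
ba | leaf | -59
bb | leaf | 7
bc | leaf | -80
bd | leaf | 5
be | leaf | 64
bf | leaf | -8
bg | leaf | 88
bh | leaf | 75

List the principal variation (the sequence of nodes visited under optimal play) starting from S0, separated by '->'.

S0 -> Beta -> c -> k -> ag

f (MAX): max(28, 87) = 87
g (MAX): max(82, -65, 38) = 82
a (MIN): min(87, 82) = 82
h (MAX): max(22, -33, -87) = 22
j (MAX): max(3, 13) = 13
b (MIN): min(22, 13) = 13
Alpha (MAX): max(82, 13) = 82
k (MAX): max(43, 40) = 43
m (MAX): max(46, 7, 9) = 46
n (MAX): max(73, -71) = 73
c (MIN): min(43, 46, 73) = 43
p (MAX): max(-8, 61, 73) = 73
q (MAX): max(-83, 88) = 88
r (MAX): max(59, 11, 10) = 59
s (MAX): max(-74, 37) = 37
d (MIN): min(73, 88, 59, 37) = 37
t (MAX): max(-59, 7) = 7
u (MAX): max(-80, 5, 64) = 64
v (MAX): max(-8, 88, 75) = 88
e (MIN): min(7, 64, 88) = 7
Beta (MAX): max(43, 37, 7) = 43
S0 (MIN): min(82, 43) = 43
At S0, MIN picks Beta (lowest: 43).
At Beta, MAX picks c (highest: 43).
At c, MIN picks k (lowest: 43).
At k, MAX picks ag (highest: 43).
Terminal value 43.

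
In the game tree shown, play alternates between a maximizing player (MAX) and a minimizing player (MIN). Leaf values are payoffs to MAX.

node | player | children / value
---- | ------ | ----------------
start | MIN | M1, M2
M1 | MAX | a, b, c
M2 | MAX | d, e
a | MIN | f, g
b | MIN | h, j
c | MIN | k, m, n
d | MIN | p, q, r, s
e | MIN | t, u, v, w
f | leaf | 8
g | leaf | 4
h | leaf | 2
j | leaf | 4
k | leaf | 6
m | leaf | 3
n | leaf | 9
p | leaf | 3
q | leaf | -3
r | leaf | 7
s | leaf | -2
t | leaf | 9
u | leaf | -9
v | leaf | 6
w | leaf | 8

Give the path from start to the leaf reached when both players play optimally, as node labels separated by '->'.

a (MIN): min(8, 4) = 4
b (MIN): min(2, 4) = 2
c (MIN): min(6, 3, 9) = 3
M1 (MAX): max(4, 2, 3) = 4
d (MIN): min(3, -3, 7, -2) = -3
e (MIN): min(9, -9, 6, 8) = -9
M2 (MAX): max(-3, -9) = -3
start (MIN): min(4, -3) = -3
At start, MIN picks M2 (lowest: -3).
At M2, MAX picks d (highest: -3).
At d, MIN picks q (lowest: -3).
Terminal value -3.

start -> M2 -> d -> q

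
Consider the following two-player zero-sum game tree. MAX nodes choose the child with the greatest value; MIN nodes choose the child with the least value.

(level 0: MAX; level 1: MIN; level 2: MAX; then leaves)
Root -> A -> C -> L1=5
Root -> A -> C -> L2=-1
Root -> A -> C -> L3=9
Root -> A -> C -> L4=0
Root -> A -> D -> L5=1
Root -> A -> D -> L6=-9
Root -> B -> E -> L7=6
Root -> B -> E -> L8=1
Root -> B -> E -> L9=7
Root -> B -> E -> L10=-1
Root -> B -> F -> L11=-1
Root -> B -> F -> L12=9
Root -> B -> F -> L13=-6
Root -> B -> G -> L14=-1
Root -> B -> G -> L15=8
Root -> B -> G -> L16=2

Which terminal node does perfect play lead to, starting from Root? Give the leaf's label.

L9

C (MAX): max(5, -1, 9, 0) = 9
D (MAX): max(1, -9) = 1
A (MIN): min(9, 1) = 1
E (MAX): max(6, 1, 7, -1) = 7
F (MAX): max(-1, 9, -6) = 9
G (MAX): max(-1, 8, 2) = 8
B (MIN): min(7, 9, 8) = 7
Root (MAX): max(1, 7) = 7
At Root, MAX picks B (highest: 7).
At B, MIN picks E (lowest: 7).
At E, MAX picks L9 (highest: 7).
Terminal value 7.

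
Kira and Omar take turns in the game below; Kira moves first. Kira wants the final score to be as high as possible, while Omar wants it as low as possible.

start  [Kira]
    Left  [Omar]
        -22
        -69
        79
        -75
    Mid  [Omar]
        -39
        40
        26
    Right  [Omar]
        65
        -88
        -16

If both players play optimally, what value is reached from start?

Left (Omar): min(-22, -69, 79, -75) = -75
Mid (Omar): min(-39, 40, 26) = -39
Right (Omar): min(65, -88, -16) = -88
start (Kira): max(-75, -39, -88) = -39

-39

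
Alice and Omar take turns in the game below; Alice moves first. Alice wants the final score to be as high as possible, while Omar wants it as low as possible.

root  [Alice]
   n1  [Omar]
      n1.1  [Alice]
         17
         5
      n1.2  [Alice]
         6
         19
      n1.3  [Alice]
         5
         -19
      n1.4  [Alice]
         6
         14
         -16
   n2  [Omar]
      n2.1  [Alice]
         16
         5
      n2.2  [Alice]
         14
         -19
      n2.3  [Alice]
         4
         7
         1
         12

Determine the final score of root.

12

n1.1 (Alice): max(17, 5) = 17
n1.2 (Alice): max(6, 19) = 19
n1.3 (Alice): max(5, -19) = 5
n1.4 (Alice): max(6, 14, -16) = 14
n1 (Omar): min(17, 19, 5, 14) = 5
n2.1 (Alice): max(16, 5) = 16
n2.2 (Alice): max(14, -19) = 14
n2.3 (Alice): max(4, 7, 1, 12) = 12
n2 (Omar): min(16, 14, 12) = 12
root (Alice): max(5, 12) = 12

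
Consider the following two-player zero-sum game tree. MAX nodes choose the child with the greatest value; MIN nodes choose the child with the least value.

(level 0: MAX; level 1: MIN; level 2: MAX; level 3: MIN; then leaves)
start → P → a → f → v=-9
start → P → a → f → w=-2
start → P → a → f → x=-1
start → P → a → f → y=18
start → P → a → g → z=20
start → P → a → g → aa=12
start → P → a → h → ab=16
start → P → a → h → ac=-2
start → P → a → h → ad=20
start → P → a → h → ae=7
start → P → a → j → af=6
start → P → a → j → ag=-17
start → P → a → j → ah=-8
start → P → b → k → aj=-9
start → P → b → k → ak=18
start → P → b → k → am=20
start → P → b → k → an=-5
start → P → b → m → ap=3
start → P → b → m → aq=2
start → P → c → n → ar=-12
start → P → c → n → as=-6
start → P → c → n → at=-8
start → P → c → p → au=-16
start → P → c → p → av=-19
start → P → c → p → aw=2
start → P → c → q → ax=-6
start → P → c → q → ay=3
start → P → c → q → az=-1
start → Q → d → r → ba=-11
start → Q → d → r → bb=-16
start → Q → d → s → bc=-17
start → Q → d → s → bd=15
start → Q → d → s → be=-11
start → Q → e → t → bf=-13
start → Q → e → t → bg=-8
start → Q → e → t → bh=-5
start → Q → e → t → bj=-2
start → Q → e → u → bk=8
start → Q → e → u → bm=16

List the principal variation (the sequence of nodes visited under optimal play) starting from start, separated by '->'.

f (MIN): min(-9, -2, -1, 18) = -9
g (MIN): min(20, 12) = 12
h (MIN): min(16, -2, 20, 7) = -2
j (MIN): min(6, -17, -8) = -17
a (MAX): max(-9, 12, -2, -17) = 12
k (MIN): min(-9, 18, 20, -5) = -9
m (MIN): min(3, 2) = 2
b (MAX): max(-9, 2) = 2
n (MIN): min(-12, -6, -8) = -12
p (MIN): min(-16, -19, 2) = -19
q (MIN): min(-6, 3, -1) = -6
c (MAX): max(-12, -19, -6) = -6
P (MIN): min(12, 2, -6) = -6
r (MIN): min(-11, -16) = -16
s (MIN): min(-17, 15, -11) = -17
d (MAX): max(-16, -17) = -16
t (MIN): min(-13, -8, -5, -2) = -13
u (MIN): min(8, 16) = 8
e (MAX): max(-13, 8) = 8
Q (MIN): min(-16, 8) = -16
start (MAX): max(-6, -16) = -6
At start, MAX picks P (highest: -6).
At P, MIN picks c (lowest: -6).
At c, MAX picks q (highest: -6).
At q, MIN picks ax (lowest: -6).
Terminal value -6.

start -> P -> c -> q -> ax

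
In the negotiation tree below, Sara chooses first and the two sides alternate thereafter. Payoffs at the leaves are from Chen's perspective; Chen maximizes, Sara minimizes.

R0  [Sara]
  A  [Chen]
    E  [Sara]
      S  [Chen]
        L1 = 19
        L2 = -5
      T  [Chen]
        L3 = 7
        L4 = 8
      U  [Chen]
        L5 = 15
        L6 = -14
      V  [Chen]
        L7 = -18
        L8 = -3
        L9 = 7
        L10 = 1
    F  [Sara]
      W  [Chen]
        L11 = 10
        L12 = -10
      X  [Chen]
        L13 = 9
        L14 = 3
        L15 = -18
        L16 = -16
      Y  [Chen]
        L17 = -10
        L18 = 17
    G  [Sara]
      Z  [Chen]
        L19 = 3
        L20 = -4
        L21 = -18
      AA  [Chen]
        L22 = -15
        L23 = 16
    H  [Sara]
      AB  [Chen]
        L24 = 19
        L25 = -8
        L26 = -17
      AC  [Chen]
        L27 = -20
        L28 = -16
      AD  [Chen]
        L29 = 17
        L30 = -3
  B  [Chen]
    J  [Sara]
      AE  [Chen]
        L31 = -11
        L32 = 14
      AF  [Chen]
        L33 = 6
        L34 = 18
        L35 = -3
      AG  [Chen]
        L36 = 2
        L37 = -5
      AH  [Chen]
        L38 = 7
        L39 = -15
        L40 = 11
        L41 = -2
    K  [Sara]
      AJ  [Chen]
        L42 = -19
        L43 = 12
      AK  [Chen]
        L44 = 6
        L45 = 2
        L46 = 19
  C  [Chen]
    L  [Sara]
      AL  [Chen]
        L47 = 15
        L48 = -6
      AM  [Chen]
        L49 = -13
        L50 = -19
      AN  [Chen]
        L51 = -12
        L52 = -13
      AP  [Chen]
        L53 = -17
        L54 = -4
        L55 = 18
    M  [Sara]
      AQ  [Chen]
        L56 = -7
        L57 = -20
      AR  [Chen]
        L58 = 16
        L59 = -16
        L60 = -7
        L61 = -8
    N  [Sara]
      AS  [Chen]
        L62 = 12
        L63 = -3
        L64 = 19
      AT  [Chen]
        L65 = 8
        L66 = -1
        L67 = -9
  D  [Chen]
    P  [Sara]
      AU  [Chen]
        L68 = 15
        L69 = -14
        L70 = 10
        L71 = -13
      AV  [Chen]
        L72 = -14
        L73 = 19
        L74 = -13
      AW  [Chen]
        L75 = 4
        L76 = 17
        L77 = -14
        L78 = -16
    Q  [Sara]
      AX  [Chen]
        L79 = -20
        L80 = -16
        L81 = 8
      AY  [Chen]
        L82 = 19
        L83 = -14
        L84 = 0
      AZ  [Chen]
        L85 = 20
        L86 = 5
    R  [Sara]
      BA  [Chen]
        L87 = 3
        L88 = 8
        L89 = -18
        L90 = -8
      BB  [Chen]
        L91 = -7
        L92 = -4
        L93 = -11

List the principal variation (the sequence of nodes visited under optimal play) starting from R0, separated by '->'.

R0 -> C -> N -> AT -> L65

S (Chen): max(19, -5) = 19
T (Chen): max(7, 8) = 8
U (Chen): max(15, -14) = 15
V (Chen): max(-18, -3, 7, 1) = 7
E (Sara): min(19, 8, 15, 7) = 7
W (Chen): max(10, -10) = 10
X (Chen): max(9, 3, -18, -16) = 9
Y (Chen): max(-10, 17) = 17
F (Sara): min(10, 9, 17) = 9
Z (Chen): max(3, -4, -18) = 3
AA (Chen): max(-15, 16) = 16
G (Sara): min(3, 16) = 3
AB (Chen): max(19, -8, -17) = 19
AC (Chen): max(-20, -16) = -16
AD (Chen): max(17, -3) = 17
H (Sara): min(19, -16, 17) = -16
A (Chen): max(7, 9, 3, -16) = 9
AE (Chen): max(-11, 14) = 14
AF (Chen): max(6, 18, -3) = 18
AG (Chen): max(2, -5) = 2
AH (Chen): max(7, -15, 11, -2) = 11
J (Sara): min(14, 18, 2, 11) = 2
AJ (Chen): max(-19, 12) = 12
AK (Chen): max(6, 2, 19) = 19
K (Sara): min(12, 19) = 12
B (Chen): max(2, 12) = 12
AL (Chen): max(15, -6) = 15
AM (Chen): max(-13, -19) = -13
AN (Chen): max(-12, -13) = -12
AP (Chen): max(-17, -4, 18) = 18
L (Sara): min(15, -13, -12, 18) = -13
AQ (Chen): max(-7, -20) = -7
AR (Chen): max(16, -16, -7, -8) = 16
M (Sara): min(-7, 16) = -7
AS (Chen): max(12, -3, 19) = 19
AT (Chen): max(8, -1, -9) = 8
N (Sara): min(19, 8) = 8
C (Chen): max(-13, -7, 8) = 8
AU (Chen): max(15, -14, 10, -13) = 15
AV (Chen): max(-14, 19, -13) = 19
AW (Chen): max(4, 17, -14, -16) = 17
P (Sara): min(15, 19, 17) = 15
AX (Chen): max(-20, -16, 8) = 8
AY (Chen): max(19, -14, 0) = 19
AZ (Chen): max(20, 5) = 20
Q (Sara): min(8, 19, 20) = 8
BA (Chen): max(3, 8, -18, -8) = 8
BB (Chen): max(-7, -4, -11) = -4
R (Sara): min(8, -4) = -4
D (Chen): max(15, 8, -4) = 15
R0 (Sara): min(9, 12, 8, 15) = 8
At R0, Sara picks C (lowest: 8).
At C, Chen picks N (highest: 8).
At N, Sara picks AT (lowest: 8).
At AT, Chen picks L65 (highest: 8).
Terminal value 8.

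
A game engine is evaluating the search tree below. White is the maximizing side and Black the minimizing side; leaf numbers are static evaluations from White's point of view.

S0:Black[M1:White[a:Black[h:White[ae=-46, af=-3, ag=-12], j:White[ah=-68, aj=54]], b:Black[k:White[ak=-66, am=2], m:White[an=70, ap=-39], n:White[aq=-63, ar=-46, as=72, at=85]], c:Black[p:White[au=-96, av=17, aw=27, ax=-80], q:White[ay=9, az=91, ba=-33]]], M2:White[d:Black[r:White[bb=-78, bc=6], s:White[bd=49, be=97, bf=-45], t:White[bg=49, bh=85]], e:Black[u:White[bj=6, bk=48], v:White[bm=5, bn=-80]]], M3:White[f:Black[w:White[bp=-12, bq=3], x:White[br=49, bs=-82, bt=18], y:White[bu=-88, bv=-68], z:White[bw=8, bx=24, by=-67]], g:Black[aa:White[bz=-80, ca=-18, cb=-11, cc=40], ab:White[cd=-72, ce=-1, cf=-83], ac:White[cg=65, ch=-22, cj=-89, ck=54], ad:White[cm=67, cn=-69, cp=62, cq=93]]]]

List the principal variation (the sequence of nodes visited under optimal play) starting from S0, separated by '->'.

S0 -> M3 -> g -> ab -> ce

h (White): max(-46, -3, -12) = -3
j (White): max(-68, 54) = 54
a (Black): min(-3, 54) = -3
k (White): max(-66, 2) = 2
m (White): max(70, -39) = 70
n (White): max(-63, -46, 72, 85) = 85
b (Black): min(2, 70, 85) = 2
p (White): max(-96, 17, 27, -80) = 27
q (White): max(9, 91, -33) = 91
c (Black): min(27, 91) = 27
M1 (White): max(-3, 2, 27) = 27
r (White): max(-78, 6) = 6
s (White): max(49, 97, -45) = 97
t (White): max(49, 85) = 85
d (Black): min(6, 97, 85) = 6
u (White): max(6, 48) = 48
v (White): max(5, -80) = 5
e (Black): min(48, 5) = 5
M2 (White): max(6, 5) = 6
w (White): max(-12, 3) = 3
x (White): max(49, -82, 18) = 49
y (White): max(-88, -68) = -68
z (White): max(8, 24, -67) = 24
f (Black): min(3, 49, -68, 24) = -68
aa (White): max(-80, -18, -11, 40) = 40
ab (White): max(-72, -1, -83) = -1
ac (White): max(65, -22, -89, 54) = 65
ad (White): max(67, -69, 62, 93) = 93
g (Black): min(40, -1, 65, 93) = -1
M3 (White): max(-68, -1) = -1
S0 (Black): min(27, 6, -1) = -1
At S0, Black picks M3 (lowest: -1).
At M3, White picks g (highest: -1).
At g, Black picks ab (lowest: -1).
At ab, White picks ce (highest: -1).
Terminal value -1.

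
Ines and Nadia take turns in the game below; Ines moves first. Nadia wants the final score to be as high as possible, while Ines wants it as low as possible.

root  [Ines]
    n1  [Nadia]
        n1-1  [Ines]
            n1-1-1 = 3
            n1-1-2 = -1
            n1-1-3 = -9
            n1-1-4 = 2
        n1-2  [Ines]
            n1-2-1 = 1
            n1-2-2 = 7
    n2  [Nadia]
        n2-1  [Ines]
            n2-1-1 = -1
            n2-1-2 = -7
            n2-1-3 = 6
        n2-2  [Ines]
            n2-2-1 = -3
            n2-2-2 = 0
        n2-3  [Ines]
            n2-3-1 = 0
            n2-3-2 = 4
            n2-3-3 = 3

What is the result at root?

n1-1 (Ines): min(3, -1, -9, 2) = -9
n1-2 (Ines): min(1, 7) = 1
n1 (Nadia): max(-9, 1) = 1
n2-1 (Ines): min(-1, -7, 6) = -7
n2-2 (Ines): min(-3, 0) = -3
n2-3 (Ines): min(0, 4, 3) = 0
n2 (Nadia): max(-7, -3, 0) = 0
root (Ines): min(1, 0) = 0

0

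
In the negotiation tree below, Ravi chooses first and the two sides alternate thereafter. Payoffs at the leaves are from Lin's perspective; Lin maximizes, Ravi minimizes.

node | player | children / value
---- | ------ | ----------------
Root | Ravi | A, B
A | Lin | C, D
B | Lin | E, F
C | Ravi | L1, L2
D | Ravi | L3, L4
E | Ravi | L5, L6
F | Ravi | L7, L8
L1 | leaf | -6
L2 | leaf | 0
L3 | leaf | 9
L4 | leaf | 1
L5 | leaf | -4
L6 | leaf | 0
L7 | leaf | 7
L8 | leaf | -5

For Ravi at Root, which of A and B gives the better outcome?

B

C (Ravi): min(-6, 0) = -6
D (Ravi): min(9, 1) = 1
A (Lin): max(-6, 1) = 1
E (Ravi): min(-4, 0) = -4
F (Ravi): min(7, -5) = -5
B (Lin): max(-4, -5) = -4
Ravi prefers the lower value; A=1, B=-4. B is better since -4 < 1.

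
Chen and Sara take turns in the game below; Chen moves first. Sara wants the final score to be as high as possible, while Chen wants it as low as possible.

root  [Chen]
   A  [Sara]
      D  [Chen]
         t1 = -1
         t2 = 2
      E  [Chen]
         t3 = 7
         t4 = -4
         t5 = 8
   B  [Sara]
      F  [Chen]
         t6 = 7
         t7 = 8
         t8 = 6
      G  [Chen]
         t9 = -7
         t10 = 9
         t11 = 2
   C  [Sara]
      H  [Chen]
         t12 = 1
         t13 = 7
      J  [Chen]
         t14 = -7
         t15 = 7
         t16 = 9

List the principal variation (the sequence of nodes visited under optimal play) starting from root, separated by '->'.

D (Chen): min(-1, 2) = -1
E (Chen): min(7, -4, 8) = -4
A (Sara): max(-1, -4) = -1
F (Chen): min(7, 8, 6) = 6
G (Chen): min(-7, 9, 2) = -7
B (Sara): max(6, -7) = 6
H (Chen): min(1, 7) = 1
J (Chen): min(-7, 7, 9) = -7
C (Sara): max(1, -7) = 1
root (Chen): min(-1, 6, 1) = -1
At root, Chen picks A (lowest: -1).
At A, Sara picks D (highest: -1).
At D, Chen picks t1 (lowest: -1).
Terminal value -1.

root -> A -> D -> t1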